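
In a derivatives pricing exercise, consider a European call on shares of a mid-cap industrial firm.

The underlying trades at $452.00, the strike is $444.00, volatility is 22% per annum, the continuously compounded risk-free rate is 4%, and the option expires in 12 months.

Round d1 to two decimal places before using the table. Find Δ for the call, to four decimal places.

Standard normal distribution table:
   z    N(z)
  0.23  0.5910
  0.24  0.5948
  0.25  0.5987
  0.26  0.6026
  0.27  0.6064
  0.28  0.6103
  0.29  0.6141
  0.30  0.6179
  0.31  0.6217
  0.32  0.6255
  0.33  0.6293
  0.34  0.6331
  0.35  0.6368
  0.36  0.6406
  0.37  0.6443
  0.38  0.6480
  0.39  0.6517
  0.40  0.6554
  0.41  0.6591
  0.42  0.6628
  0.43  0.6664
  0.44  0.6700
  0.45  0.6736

0.6443

σ√T = 0.22·√1 = 0.2200
d₁ = [ln(452/444) + (0.04 + 0.22²/2)·1] / 0.2200 = [0.0179 + 0.0642] / 0.2200 = 0.3730 ⇒ 0.37
N(d₁) = N(0.37) = 0.6443
Δ_call = N(d₁) = 0.6443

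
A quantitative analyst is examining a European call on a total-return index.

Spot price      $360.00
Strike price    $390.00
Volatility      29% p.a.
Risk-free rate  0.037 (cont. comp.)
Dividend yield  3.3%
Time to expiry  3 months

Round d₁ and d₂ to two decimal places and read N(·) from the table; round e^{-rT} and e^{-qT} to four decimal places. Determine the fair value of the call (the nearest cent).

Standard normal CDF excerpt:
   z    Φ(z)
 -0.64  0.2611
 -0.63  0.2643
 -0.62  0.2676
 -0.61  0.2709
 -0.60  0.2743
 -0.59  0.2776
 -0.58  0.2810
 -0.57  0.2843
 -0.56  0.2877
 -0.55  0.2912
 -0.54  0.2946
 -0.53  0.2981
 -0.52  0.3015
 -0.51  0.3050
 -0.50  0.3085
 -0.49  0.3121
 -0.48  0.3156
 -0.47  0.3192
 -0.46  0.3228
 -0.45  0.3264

σ√T = 0.29·√0.25 = 0.1450
d₁ = [ln(360/390) + (0.037 − 0.033 + 0.29²/2)·0.25] / 0.1450 = [-0.0800 + 0.0115] / 0.1450 = -0.4726 which rounds to -0.47
d₂ = d₁ − σ√T = -0.4726 − 0.1450 = -0.6176 which rounds to -0.62
exp(−qT) = exp(−0.033·0.25) = 0.9918;  exp(−rT) = exp(−0.037·0.25) = 0.9908
C = 360·0.9918·N(-0.47) − 390·0.9908·N(-0.62) = 360·0.9918·0.3192 − 390·0.9908·0.2676 = 113.9697 − 103.4039 = 10.5659

$10.57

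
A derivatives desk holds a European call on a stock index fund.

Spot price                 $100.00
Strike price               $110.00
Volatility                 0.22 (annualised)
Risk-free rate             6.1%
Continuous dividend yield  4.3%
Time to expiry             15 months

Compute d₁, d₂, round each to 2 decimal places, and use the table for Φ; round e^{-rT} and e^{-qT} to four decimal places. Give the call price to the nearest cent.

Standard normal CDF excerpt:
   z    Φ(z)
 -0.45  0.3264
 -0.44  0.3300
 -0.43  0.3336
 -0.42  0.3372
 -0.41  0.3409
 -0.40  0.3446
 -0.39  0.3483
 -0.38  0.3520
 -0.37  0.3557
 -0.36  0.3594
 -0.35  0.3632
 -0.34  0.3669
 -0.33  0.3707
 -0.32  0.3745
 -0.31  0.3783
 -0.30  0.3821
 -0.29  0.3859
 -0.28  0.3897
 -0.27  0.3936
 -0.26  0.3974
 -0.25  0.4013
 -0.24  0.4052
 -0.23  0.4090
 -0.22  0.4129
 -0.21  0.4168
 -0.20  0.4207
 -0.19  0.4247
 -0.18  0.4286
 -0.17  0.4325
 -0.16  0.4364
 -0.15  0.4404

$6.62

T = 1.25;  σ√T = 0.2460
ln(S/K) + (r − q + σ²/2)T = ln(100/110) + (0.061 − 0.043 + 0.22²/2)·1.25 = -0.0953 + 0.0528 = -0.0426
d₁ = -0.0426 / 0.2460 = -0.1730 ≈ -0.17
d₂ = d₁ − σ√T = -0.1730 − 0.2460 = -0.4190 ≈ -0.42
exp(−qT) = exp(−0.043·1.25) = 0.9477;  exp(−rT) = exp(−0.061·1.25) = 0.9266
N(d₁) = N(-0.17) = 0.4325;  N(d₂) = N(-0.42) = 0.3372
C = 100·0.9477·0.4325 − 110·0.9266·0.3372 = 40.9880 − 34.3694 = 6.6186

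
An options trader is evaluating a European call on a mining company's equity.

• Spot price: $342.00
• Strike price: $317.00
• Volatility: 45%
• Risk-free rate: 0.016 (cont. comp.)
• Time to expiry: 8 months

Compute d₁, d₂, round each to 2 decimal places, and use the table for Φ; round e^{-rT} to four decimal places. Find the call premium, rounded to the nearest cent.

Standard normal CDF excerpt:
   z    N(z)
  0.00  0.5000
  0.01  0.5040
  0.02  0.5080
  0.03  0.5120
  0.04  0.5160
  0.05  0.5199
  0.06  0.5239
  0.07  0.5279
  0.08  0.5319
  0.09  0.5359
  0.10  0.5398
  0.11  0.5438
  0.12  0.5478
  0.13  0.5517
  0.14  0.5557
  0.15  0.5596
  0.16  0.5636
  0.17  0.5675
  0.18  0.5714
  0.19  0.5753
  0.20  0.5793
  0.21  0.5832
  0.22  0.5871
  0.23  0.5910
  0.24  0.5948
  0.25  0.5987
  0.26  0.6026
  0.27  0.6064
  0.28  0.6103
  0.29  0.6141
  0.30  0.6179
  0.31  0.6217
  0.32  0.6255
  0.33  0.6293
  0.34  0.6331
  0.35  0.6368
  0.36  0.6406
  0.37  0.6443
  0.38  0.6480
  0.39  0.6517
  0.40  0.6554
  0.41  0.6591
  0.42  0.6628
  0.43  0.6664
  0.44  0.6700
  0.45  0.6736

$63.62

σ√T = 0.45·√0.6667 = 0.3674
ln(S/K) + (r + σ²/2)T = ln(342/317) + (0.016 + 0.45²/2)·0.6667 = 0.0759 + 0.0782 = 0.1541
d₁ = 0.1541 / 0.3674 = 0.4193 which rounds to 0.42
d₂ = d₁ − σ√T = 0.4193 − 0.3674 = 0.0519 which rounds to 0.05
exp(−rT) = exp(−0.016·0.6667) = 0.9894
N(d₁) = N(0.42) = 0.6628;  N(d₂) = N(0.05) = 0.5199
C = 342·0.6628 − 317·0.9894·0.5199 = 226.6776 − 163.0613 = 63.6163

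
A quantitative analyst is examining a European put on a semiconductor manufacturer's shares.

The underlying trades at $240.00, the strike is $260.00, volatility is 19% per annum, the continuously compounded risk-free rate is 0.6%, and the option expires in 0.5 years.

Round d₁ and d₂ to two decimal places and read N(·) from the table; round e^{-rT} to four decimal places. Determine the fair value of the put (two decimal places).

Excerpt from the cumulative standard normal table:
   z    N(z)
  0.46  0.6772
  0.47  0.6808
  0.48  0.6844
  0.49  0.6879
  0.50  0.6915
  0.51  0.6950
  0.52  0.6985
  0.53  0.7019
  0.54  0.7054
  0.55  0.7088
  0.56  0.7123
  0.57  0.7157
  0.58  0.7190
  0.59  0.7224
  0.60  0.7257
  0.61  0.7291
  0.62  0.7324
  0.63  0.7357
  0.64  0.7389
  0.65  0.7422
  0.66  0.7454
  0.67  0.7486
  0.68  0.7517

$24.74

σ√T = 0.19·√0.5 = 0.1344
ln(S/K) + (r + σ²/2)T = ln(240/260) + (0.006 + 0.19²/2)·0.5 = -0.0800 + 0.0120 = -0.0680
d₁ = -0.0680 / 0.1344 = -0.5063 → -0.51
d₂ = d₁ − σ√T = -0.5063 − 0.1344 = -0.6406 → -0.64
e^(−rT) = e^(−0.006·0.5) = 0.9970
N(−d₂) = N(0.64) = 0.7389;  N(−d₁) = N(0.51) = 0.6950
P = 260·0.9970·0.7389 − 240·0.6950 = 191.5377 − 166.8000 = 24.7377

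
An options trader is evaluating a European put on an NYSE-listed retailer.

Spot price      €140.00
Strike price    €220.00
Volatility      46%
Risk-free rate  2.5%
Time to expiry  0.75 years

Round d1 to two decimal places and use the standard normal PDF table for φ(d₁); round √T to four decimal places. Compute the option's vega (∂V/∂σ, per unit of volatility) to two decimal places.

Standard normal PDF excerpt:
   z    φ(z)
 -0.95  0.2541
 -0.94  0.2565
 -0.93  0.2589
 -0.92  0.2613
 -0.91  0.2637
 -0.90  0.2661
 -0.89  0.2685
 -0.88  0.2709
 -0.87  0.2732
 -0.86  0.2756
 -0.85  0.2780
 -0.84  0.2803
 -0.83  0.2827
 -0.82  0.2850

σ√T = 0.46 × 0.8660 = 0.3984
ln(S/K) + (r + σ²/2)T = ln(140/220) + (0.025 + 0.46²/2)·0.75 = -0.4520 + 0.0981 = -0.3539
d₁ = -0.3539 / 0.3984 = -0.8883 ≈ -0.89
√T = √0.75 = 0.8660
φ(d₁) = φ(-0.89) = 0.2685
vega = S·φ(d₁)·√T = 140·0.2685·0.8660 = 32.5529

32.55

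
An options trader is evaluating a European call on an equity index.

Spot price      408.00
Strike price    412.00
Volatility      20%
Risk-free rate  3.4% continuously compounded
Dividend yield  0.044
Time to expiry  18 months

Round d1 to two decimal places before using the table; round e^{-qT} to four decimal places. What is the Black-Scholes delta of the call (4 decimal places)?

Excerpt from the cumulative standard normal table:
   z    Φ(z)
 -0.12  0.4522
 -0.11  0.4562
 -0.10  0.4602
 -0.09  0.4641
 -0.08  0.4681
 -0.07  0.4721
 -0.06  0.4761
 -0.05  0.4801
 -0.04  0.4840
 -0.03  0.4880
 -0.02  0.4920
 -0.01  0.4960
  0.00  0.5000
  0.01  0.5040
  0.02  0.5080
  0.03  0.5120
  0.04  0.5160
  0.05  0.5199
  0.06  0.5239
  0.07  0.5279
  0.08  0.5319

0.4755

σ√T = 0.2 × 1.2247 = 0.2449
d₁ = [ln(408/412) + (0.034 − 0.044 + 0.2²/2)·1.5] / 0.2449 = [-0.0098 + 0.0150] / 0.2449 = 0.0214 ≈ 0.02
N(d₁) = N(0.02) = 0.5080
Δ_call = e^(−qT)·N(d₁) = 0.9361·0.5080 = 0.4755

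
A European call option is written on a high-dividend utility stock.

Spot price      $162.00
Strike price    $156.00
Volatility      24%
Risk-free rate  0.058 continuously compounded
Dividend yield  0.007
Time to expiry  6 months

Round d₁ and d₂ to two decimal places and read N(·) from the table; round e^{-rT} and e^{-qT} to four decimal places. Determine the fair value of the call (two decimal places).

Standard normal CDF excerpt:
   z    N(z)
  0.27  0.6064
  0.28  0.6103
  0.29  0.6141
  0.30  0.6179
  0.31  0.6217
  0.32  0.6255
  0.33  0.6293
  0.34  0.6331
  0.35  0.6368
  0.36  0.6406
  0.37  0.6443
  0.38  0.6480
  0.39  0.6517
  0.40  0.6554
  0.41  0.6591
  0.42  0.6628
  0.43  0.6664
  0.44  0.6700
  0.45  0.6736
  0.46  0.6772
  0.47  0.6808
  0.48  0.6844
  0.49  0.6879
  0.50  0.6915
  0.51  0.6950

σ√T = 0.24·√0.5 = 0.1697
ln(S/K) + (r − q + σ²/2)T = ln(162/156) + (0.058 − 0.007 + 0.24²/2)·0.5 = 0.0377 + 0.0399 = 0.0776
d₁ = 0.0776 / 0.1697 = 0.4575 which rounds to 0.46
d₂ = d₁ − σ√T = 0.4575 − 0.1697 = 0.2878 which rounds to 0.29
e^(−qT) = e^(−0.007·0.5) = 0.9965;  e^(−rT) = e^(−0.058·0.5) = 0.9714
N(d₁) = N(0.46) = 0.6772;  N(d₂) = N(0.29) = 0.6141
C = 162·0.9965·0.6772 − 156·0.9714·0.6141 = 109.3224 − 93.0597 = 16.2627

$16.26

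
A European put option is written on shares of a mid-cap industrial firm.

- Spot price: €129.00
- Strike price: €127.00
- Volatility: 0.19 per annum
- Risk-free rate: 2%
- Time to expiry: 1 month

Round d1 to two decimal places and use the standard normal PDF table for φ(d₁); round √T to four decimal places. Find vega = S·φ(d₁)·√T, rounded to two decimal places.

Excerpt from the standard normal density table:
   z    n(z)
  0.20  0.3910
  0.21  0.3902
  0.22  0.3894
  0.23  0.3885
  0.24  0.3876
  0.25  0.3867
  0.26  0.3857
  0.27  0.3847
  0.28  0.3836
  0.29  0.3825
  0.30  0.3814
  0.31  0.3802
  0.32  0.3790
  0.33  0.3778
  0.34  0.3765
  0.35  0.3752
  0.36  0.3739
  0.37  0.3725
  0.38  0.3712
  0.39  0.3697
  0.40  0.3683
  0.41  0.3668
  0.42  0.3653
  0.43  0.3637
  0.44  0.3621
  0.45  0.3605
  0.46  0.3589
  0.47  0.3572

14.02

T = 0.08333;  σ√T = 0.0548
d₁ = [ln(129/127) + (0.02 + ½·0.19²)·0.08333] / (σ√T) = (0.0156 + 0.0032) / 0.0548 = 0.3427 which rounds to 0.34
√T = √0.08333 = 0.2887
φ(d₁) = φ(0.34) = 0.3765
vega = S·φ(d₁)·√T = 129·0.3765·0.2887 = 14.0217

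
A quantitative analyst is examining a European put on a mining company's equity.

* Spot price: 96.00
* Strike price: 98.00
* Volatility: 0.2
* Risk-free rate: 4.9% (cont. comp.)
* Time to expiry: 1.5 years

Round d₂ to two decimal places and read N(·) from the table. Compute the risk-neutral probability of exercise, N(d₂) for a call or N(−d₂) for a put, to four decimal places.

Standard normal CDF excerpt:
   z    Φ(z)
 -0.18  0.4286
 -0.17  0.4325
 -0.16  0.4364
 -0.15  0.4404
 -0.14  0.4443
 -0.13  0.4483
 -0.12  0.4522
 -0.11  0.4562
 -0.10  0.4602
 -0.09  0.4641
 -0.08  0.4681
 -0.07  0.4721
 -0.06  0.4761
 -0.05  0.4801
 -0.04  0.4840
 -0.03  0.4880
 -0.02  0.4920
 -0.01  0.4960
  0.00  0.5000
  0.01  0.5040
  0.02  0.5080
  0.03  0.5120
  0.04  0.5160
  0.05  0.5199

0.4641

σ√T = 0.2·√1.5 = 0.2449
d₁ = [ln(96/98) + (0.049 + 0.2²/2)·1.5] / 0.2449 = [-0.0206 + 0.1035] / 0.2449 = 0.3384 ≈ 0.34
d₂ = d₁ − σ√T = 0.3384 − 0.2449 = 0.0934 ≈ 0.09
Risk-neutral Pr[S_T < K] = N(−d₂) = N(-0.09) = 0.4641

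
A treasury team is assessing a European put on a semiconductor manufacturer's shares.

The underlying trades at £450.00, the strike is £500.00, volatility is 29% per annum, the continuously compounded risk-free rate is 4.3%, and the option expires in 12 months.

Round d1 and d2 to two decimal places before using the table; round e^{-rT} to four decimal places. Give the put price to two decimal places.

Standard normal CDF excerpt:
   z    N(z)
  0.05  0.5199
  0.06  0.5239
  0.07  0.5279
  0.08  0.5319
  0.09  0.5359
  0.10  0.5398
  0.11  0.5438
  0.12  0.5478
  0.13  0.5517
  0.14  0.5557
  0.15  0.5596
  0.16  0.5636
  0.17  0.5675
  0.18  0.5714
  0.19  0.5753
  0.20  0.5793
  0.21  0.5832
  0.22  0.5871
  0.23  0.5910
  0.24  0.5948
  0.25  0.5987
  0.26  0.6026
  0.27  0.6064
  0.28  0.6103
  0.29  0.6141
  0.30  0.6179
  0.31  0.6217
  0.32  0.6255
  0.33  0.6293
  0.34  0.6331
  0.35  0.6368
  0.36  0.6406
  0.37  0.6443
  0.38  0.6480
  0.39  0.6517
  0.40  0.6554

σ√T = 0.29·√1 = 0.2900
d₁ = [ln(450/500) + (0.043 + 0.29²/2)·1] / 0.2900 = [-0.1054 + 0.0850] / 0.2900 = -0.0700 → -0.07
d₂ = d₁ − σ√T = -0.0700 − 0.2900 = -0.3600 → -0.36
exp(−rT) = exp(−0.043·1) = 0.9579
N(−d₂) = N(0.36) = 0.6406;  N(−d₁) = N(0.07) = 0.5279
P = 500·0.9579·0.6406 − 450·0.5279 = 306.8154 − 237.5550 = 69.2604

£69.26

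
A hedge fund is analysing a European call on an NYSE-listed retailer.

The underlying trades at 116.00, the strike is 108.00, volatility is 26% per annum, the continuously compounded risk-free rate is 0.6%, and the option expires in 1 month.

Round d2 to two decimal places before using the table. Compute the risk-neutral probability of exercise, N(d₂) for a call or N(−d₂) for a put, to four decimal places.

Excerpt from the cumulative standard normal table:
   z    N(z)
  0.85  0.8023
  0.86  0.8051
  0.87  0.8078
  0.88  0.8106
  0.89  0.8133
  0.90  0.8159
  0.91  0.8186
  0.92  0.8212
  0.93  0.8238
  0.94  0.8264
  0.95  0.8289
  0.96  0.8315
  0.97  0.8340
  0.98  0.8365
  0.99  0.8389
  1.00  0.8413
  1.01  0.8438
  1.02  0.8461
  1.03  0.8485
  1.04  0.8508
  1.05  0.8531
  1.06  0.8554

T = 0.08333;  σ√T = 0.0751
d₁ = [ln(116/108) + (0.006 + 0.26²/2)·0.08333] / 0.0751 = [0.0715 + 0.0033] / 0.0751 = 0.9963 which rounds to 1.00
d₂ = d₁ − σ√T = 0.9963 − 0.0751 = 0.9212 which rounds to 0.92
Pr(exercise) under Q = N(d₂) = 0.8212

0.8212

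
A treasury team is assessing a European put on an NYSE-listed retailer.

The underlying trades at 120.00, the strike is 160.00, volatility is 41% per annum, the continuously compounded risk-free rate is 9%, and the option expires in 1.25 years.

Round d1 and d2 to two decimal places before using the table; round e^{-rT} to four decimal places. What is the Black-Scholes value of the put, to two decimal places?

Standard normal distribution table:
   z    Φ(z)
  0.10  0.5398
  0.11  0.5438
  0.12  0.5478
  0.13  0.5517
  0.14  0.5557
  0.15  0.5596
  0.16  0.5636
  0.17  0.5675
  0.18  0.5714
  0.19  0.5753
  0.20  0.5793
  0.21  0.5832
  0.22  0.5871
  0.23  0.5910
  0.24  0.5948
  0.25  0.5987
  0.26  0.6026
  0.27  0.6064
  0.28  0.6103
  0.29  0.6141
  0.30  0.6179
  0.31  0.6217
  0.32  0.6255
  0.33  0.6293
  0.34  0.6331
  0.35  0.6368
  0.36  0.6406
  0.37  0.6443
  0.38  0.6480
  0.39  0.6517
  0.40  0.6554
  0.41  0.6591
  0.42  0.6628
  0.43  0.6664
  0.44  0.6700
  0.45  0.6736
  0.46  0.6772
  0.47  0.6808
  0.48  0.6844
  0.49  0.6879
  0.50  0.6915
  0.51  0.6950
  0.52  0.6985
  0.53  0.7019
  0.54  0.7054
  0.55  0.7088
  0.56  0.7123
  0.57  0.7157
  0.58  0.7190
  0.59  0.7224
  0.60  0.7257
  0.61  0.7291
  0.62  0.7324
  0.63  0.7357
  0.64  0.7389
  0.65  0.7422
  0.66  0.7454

37.09

σ√T = 0.41 × 1.1180 = 0.4584
d₁ = [ln(120/160) + (0.09 + 0.41²/2)·1.25] / 0.4584 = [-0.2877 + 0.2176] / 0.4584 = -0.1530 → -0.15
d₂ = d₁ − σ√T = -0.1530 − 0.4584 = -0.6114 → -0.61
exp(−rT) = exp(−0.09·1.25) = 0.8936
N(−d₂) = N(0.61) = 0.7291;  N(−d₁) = N(0.15) = 0.5596
P = 160·0.8936·0.7291 − 120·0.5596 = 104.2438 − 67.1520 = 37.0918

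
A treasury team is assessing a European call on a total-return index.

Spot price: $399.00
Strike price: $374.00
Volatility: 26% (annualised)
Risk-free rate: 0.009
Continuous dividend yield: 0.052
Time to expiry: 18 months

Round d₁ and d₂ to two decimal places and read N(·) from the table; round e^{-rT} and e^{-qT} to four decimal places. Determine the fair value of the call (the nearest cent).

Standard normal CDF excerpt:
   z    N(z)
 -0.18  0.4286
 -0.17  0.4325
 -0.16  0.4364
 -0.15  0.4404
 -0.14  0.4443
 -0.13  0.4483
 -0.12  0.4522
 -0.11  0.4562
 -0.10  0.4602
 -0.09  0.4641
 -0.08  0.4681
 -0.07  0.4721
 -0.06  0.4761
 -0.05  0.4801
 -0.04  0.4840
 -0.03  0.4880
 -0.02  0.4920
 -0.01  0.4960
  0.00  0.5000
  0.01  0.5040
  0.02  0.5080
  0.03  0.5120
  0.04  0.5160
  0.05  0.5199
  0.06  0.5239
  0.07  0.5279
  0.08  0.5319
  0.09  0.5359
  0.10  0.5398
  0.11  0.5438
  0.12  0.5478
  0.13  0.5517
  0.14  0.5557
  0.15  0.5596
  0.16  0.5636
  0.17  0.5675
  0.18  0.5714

T = 1.5;  σ√T = 0.3184
ln(S/K) + (r − q + σ²/2)T = ln(399/374) + (0.009 − 0.052 + 0.26²/2)·1.5 = 0.0647 − 0.0138 = 0.0509
d₁ = 0.0509 / 0.3184 = 0.1599 ⇒ 0.16
d₂ = d₁ − σ√T = 0.1599 − 0.3184 = -0.1586 ⇒ -0.16
exp(−qT) = exp(−0.052·1.5) = 0.9250;  exp(−rT) = exp(−0.009·1.5) = 0.9866
N(d₁) = N(0.16) = 0.5636;  N(d₂) = N(-0.16) = 0.4364
C = 399·0.9250·0.5636 − 374·0.9866·0.4364 = 208.0107 − 161.0265 = 46.9841

$46.98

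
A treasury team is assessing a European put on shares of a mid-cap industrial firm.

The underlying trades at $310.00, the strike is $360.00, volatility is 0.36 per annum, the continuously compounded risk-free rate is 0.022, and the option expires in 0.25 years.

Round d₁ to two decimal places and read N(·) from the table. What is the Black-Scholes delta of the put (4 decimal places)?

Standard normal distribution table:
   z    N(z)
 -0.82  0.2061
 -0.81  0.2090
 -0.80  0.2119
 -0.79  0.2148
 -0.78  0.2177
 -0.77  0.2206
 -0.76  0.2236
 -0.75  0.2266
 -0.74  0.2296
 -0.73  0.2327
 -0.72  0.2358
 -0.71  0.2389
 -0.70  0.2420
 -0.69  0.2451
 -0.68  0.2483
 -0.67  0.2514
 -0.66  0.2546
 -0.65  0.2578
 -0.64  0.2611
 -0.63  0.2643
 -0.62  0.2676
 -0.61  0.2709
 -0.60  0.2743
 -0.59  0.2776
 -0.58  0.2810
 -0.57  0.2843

-0.7611

T = 0.25;  σ√T = 0.1800
d₁ = [ln(310/360) + (0.022 + ½·0.36²)·0.25] / (σ√T) = (-0.1495 + 0.0217) / 0.1800 = -0.7102 ≈ -0.71
N(d₁) = N(-0.71) = 0.2389
Δ_put = N(d₁) − 1 = 0.2389 − 1 = -0.7611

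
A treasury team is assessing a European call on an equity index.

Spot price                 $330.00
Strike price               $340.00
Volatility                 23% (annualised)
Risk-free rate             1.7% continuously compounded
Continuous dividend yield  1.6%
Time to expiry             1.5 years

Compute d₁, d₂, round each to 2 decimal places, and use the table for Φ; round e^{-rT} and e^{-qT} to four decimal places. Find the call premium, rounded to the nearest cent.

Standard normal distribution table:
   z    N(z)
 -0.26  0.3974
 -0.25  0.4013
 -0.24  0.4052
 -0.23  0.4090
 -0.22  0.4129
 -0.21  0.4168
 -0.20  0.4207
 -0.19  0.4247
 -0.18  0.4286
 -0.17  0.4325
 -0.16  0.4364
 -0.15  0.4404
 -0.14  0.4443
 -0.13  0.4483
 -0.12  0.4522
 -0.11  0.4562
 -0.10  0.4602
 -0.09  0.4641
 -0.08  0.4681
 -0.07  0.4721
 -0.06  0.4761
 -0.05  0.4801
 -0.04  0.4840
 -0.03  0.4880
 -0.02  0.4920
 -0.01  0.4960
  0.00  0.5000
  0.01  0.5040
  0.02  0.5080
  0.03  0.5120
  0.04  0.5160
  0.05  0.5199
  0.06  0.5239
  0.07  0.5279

σ√T = 0.23·√1.5 = 0.2817
ln(S/K) + (r − q + σ²/2)T = ln(330/340) + (0.017 − 0.016 + 0.23²/2)·1.5 = -0.0299 + 0.0412 = 0.0113
d₁ = 0.0113 / 0.2817 = 0.0402 which rounds to 0.04
d₂ = d₁ − σ√T = 0.0402 − 0.2817 = -0.2415 which rounds to -0.24
e^(−qT) = e^(−0.016·1.5) = 0.9763;  e^(−rT) = e^(−0.017·1.5) = 0.9748
N(d₁) = N(0.04) = 0.5160;  N(d₂) = N(-0.24) = 0.4052
C = 330·0.9763·0.5160 − 340·0.9748·0.4052 = 166.2444 − 134.2962 = 31.9481

$31.95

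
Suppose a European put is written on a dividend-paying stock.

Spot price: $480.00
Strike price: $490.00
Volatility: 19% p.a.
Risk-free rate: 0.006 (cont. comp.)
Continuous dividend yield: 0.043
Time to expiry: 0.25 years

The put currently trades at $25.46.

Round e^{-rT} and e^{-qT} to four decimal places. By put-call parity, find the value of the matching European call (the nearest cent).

$11.06

e^(−qT) = e^(−0.043·0.25) = 0.9893;  e^(−rT) = e^(−0.006·0.25) = 0.9985
Put-call parity: C − P = S·e^(−qT) − K·e^(−rT) = 480·0.9893 − 490·0.9985 = 474.8640 − 489.2650 = -14.4010
C = P + (C − P) = 25.46 + (-14.4010) = 11.0590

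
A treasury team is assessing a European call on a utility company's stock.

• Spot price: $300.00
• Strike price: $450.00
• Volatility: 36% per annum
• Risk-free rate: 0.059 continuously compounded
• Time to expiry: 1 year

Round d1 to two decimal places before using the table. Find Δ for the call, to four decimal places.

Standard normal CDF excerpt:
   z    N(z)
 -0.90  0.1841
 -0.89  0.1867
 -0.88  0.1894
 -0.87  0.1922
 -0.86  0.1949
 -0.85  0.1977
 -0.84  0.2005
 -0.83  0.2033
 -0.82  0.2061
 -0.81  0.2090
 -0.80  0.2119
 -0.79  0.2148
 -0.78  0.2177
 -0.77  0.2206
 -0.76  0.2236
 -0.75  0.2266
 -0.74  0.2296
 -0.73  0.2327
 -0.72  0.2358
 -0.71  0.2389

σ√T = 0.36·√1 = 0.3600
d₁ = [ln(300/450) + (0.059 + 0.36²/2)·1] / 0.3600 = [-0.4055 + 0.1238] / 0.3600 = -0.7824 which rounds to -0.78
N(d₁) = N(-0.78) = 0.2177
Δ_call = N(d₁) = 0.2177

0.2177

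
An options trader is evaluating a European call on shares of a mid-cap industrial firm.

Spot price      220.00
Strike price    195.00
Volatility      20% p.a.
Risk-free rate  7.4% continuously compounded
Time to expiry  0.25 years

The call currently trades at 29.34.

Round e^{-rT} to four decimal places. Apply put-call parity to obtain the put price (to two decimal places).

0.77

e^(−rT) = e^(−0.074·0.25) = 0.9817
Put-call parity: C − P = S − K·e^(−rT) = 220 − 195·0.9817 = 220 − 191.4315 = 28.5685
P = C − (C − P) = 29.34 − (28.5685) = 0.7715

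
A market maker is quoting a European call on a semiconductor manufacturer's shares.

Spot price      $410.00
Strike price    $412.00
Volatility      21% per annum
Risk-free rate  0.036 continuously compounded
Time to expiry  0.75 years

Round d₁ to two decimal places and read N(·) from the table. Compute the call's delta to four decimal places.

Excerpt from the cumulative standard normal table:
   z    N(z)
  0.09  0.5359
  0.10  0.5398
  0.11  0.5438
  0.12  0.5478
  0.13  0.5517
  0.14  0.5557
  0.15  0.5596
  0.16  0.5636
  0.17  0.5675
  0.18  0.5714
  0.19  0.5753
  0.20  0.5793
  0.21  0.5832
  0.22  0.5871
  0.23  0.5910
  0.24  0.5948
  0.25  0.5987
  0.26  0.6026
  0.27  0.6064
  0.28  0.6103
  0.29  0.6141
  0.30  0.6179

0.5832

T = 0.75;  σ√T = 0.1819
d₁ = [ln(410/412) + (0.036 + 0.21²/2)·0.75] / 0.1819 = [-0.0049 + 0.0435] / 0.1819 = 0.2126 ⇒ 0.21
N(d₁) = N(0.21) = 0.5832
Δ_call = N(d₁) = 0.5832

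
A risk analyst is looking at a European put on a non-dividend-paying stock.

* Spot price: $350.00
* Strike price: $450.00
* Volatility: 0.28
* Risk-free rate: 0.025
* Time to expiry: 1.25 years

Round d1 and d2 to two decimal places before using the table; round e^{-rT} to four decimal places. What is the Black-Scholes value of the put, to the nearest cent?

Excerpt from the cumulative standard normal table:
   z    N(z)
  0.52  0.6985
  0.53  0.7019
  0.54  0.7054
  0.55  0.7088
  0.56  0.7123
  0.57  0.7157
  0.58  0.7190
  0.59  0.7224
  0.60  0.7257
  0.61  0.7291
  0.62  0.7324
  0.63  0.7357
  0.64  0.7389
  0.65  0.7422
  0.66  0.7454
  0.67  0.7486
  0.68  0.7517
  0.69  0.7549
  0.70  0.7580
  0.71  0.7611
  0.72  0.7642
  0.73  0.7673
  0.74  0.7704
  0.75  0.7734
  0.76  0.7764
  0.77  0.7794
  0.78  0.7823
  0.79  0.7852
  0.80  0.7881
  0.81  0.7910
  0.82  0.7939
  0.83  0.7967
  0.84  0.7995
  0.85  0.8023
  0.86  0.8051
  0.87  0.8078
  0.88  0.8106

σ√T = 0.28 × 1.1180 = 0.3130
d₁ = [ln(350/450) + (0.025 + 0.28²/2)·1.25] / 0.3130 = [-0.2513 + 0.0803] / 0.3130 = -0.5464 ≈ -0.55
d₂ = d₁ − σ√T = -0.5464 − 0.3130 = -0.8595 ≈ -0.86
e^(−rT) = e^(−0.025·1.25) = 0.9692
N(−d₂) = N(0.86) = 0.8051;  N(−d₁) = N(0.55) = 0.7088
P = 450·0.9692·0.8051 − 350·0.7088 = 351.1363 − 248.0800 = 103.0563

$103.06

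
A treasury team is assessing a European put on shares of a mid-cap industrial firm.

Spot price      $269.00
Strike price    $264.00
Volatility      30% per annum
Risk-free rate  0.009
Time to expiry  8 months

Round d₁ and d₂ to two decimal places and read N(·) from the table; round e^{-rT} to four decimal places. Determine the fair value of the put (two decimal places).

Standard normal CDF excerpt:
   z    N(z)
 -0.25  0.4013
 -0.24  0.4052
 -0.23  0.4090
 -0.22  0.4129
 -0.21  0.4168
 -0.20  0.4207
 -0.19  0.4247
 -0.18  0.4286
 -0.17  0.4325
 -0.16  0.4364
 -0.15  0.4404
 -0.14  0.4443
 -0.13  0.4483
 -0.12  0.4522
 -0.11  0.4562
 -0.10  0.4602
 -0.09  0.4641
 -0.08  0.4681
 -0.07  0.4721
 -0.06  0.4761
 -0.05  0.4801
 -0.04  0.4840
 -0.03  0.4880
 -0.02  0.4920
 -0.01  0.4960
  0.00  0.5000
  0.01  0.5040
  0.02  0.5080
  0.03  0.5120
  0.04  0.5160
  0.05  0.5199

$22.24

σ√T = 0.3 × 0.8165 = 0.2449
d₁ = [ln(269/264) + (0.009 + 0.3²/2)·0.6667] / 0.2449 = [0.0188 + 0.0360] / 0.2449 = 0.2236 → 0.22
d₂ = d₁ − σ√T = 0.2236 − 0.2449 = -0.0214 → -0.02
exp(−rT) = exp(−0.009·0.6667) = 0.9940
P = 264·0.9940·N(0.02) − 269·N(-0.22) = 264·0.9940·0.5080 − 269·0.4129 = 133.3073 − 111.0701 = 22.2372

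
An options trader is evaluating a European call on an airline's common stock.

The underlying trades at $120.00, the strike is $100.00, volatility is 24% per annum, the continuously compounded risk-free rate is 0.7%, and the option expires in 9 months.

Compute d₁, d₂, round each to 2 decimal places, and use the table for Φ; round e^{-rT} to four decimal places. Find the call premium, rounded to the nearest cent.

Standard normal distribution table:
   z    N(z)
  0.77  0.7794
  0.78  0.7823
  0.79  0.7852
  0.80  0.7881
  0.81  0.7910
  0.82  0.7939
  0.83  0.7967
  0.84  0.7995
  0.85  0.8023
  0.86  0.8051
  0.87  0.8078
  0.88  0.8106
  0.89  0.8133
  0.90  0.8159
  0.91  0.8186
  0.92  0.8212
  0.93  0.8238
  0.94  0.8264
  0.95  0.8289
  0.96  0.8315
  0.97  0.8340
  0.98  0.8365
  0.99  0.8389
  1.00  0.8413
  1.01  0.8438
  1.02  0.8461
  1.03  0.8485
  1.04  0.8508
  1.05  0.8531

$22.86

σ√T = 0.24·√0.75 = 0.2078
d₁ = [ln(120/100) + (0.007 + 0.24²/2)·0.75] / 0.2078 = [0.1823 + 0.0268] / 0.2078 = 1.0064 ⇒ 1.01
d₂ = d₁ − σ√T = 1.0064 − 0.2078 = 0.7985 ⇒ 0.80
exp(−rT) = exp(−0.007·0.75) = 0.9948
N(d₁) = N(1.01) = 0.8438;  N(d₂) = N(0.80) = 0.7881
C = 120·0.8438 − 100·0.9948·0.7881 = 101.2560 − 78.4002 = 22.8558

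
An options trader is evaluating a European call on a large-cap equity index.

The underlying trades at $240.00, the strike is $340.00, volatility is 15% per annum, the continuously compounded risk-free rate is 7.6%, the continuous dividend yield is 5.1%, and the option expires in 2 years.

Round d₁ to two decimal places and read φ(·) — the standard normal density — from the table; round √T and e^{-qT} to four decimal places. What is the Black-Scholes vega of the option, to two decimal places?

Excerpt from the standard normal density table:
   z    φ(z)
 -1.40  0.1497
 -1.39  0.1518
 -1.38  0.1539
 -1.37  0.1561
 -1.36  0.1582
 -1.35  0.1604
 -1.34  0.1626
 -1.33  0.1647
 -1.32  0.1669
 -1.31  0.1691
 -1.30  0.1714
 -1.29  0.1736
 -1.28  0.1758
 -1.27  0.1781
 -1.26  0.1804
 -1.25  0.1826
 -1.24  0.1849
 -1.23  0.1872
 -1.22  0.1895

52.53

σ√T = 0.15·√2 = 0.2121
d₁ = [ln(240/340) + (0.076 − 0.051 + 0.15²/2)·2] / 0.2121 = [-0.3483 + 0.0725] / 0.2121 = -1.3002 which rounds to -1.30
√T = √2 = 1.4142
φ(d₁) = φ(-1.30) = 0.1714
exp(−qT) = exp(−0.051·2) = 0.9030
vega = S·exp(−qT)·φ(d₁)·√T = 240·0.9030·0.1714·1.4142 = 52.5316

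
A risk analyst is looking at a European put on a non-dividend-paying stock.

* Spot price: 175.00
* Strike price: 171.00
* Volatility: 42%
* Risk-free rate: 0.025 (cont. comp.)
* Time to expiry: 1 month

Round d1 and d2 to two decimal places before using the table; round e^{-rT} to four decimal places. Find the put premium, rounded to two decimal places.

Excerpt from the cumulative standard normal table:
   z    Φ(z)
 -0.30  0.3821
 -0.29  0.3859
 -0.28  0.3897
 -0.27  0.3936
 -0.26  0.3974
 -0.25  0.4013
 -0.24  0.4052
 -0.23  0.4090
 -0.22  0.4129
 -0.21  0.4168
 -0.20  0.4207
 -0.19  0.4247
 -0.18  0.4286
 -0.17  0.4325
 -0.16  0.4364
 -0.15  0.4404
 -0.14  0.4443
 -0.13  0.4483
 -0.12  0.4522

σ√T = 0.42 × 0.2887 = 0.1212
ln(S/K) + (r + σ²/2)T = ln(175/171) + (0.025 + 0.42²/2)·0.08333 = 0.0231 + 0.0094 = 0.0326
d₁ = 0.0326 / 0.1212 = 0.2685 → 0.27
d₂ = d₁ − σ√T = 0.2685 − 0.1212 = 0.1473 → 0.15
exp(−rT) = exp(−0.025·0.08333) = 0.9979
N(−d₂) = N(-0.15) = 0.4404;  N(−d₁) = N(-0.27) = 0.3936
P = 171·0.9979·0.4404 − 175·0.3936 = 75.1503 − 68.8800 = 6.2703

6.27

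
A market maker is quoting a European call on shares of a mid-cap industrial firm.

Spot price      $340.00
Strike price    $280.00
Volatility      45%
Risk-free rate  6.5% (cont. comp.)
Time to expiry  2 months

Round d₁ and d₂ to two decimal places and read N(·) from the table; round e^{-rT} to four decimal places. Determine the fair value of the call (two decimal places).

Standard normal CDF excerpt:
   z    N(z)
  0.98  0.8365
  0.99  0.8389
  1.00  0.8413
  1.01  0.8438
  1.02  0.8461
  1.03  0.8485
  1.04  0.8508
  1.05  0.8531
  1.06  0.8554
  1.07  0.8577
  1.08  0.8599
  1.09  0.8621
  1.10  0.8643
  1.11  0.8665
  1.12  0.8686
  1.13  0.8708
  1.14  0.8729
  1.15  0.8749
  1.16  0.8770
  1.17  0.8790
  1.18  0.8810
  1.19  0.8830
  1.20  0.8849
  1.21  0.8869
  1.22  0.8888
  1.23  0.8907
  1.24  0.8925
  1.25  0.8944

$67.20

T = 0.1667;  σ√T = 0.1837
ln(S/K) + (r + σ²/2)T = ln(340/280) + (0.065 + 0.45²/2)·0.1667 = 0.1942 + 0.0277 = 0.2219
d₁ = 0.2219 / 0.1837 = 1.2077 ⇒ 1.21
d₂ = d₁ − σ√T = 1.2077 − 0.1837 = 1.0240 ⇒ 1.02
e^(−rT) = e^(−0.065·0.1667) = 0.9892
N(d₁) = N(1.21) = 0.8869;  N(d₂) = N(1.02) = 0.8461
C = 340·0.8869 − 280·0.9892·0.8461 = 301.5460 − 234.3494 = 67.1966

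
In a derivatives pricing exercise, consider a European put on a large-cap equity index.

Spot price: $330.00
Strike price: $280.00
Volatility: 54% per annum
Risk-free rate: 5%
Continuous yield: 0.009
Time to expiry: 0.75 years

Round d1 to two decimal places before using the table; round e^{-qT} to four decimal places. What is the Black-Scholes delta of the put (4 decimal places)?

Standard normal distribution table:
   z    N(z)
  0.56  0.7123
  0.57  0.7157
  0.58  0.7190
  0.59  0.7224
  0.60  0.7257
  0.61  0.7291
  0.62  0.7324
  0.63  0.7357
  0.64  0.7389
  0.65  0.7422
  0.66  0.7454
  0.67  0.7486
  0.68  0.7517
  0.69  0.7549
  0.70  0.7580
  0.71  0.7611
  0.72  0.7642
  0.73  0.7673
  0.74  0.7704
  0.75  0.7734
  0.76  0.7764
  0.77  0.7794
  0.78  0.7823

σ√T = 0.54 × 0.8660 = 0.4677
d₁ = [ln(330/280) + (0.05 − 0.009 + ½·0.54²)·0.75] / (σ√T) = (0.1643 + 0.1401) / 0.4677 = 0.6509 ⇒ 0.65
N(d₁) = N(0.65) = 0.7422
Δ_put = exp(−qT)·(N(d₁) − 1) = 0.9933·(0.7422 − 1) = -0.2561

-0.2561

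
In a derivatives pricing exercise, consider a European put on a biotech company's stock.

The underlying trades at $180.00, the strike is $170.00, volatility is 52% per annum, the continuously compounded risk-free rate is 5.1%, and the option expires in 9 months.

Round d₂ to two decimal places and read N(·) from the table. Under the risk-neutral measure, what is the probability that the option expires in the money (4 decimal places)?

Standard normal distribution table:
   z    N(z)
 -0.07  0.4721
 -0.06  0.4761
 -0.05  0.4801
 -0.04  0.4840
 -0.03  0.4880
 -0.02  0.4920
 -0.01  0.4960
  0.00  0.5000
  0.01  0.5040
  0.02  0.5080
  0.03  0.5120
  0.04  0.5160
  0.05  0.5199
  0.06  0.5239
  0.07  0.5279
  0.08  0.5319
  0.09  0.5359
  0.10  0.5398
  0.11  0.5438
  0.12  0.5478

T = 0.75;  σ√T = 0.4503
d₁ = [ln(180/170) + (0.051 + ½·0.52²)·0.75] / (σ√T) = (0.0572 + 0.1396) / 0.4503 = 0.4370 which rounds to 0.44
d₂ = 0.4370 − 0.4503 = -0.0133 which rounds to -0.01
Risk-neutral Pr[S_T < K] = N(−d₂) = N(0.01) = 0.5040

0.5040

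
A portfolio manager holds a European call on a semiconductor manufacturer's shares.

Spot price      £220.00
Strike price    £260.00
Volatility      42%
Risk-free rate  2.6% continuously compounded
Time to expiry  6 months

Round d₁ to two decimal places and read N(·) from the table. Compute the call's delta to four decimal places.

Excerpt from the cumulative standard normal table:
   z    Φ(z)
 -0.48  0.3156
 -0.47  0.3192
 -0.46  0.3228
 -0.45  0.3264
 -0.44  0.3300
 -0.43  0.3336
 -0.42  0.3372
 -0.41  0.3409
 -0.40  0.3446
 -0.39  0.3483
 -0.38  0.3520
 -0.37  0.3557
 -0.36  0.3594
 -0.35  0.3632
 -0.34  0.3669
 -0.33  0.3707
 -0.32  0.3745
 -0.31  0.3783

σ√T = 0.42 × 0.7071 = 0.2970
d₁ = [ln(220/260) + (0.026 + ½·0.42²)·0.5] / (σ√T) = (-0.1671 + 0.0571) / 0.2970 = -0.3702 → -0.37
N(d₁) = N(-0.37) = 0.3557
Δ_call = N(d₁) = 0.3557

0.3557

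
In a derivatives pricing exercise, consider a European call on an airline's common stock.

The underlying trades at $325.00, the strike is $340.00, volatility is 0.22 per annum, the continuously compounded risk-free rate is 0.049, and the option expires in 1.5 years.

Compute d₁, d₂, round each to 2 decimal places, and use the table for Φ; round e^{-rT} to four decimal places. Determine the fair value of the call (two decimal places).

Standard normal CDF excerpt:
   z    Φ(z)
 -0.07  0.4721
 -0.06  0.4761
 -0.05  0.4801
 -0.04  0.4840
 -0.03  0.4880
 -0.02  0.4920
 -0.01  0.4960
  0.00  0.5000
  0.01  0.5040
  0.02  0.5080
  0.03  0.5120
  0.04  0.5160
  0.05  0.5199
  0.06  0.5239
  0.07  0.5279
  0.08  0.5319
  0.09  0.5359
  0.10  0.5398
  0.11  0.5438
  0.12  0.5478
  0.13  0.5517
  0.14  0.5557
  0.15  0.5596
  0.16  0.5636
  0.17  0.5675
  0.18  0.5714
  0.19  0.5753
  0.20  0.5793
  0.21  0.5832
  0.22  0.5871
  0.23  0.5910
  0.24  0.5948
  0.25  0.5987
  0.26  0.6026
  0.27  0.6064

$39.15

σ√T = 0.22·√1.5 = 0.2694
d₁ = [ln(325/340) + (0.049 + 0.22²/2)·1.5] / 0.2694 = [-0.0451 + 0.1098] / 0.2694 = 0.2400 ⇒ 0.24
d₂ = d₁ − σ√T = 0.2400 − 0.2694 = -0.0294 ⇒ -0.03
exp(−rT) = exp(−0.049·1.5) = 0.9291
N(d₁) = N(0.24) = 0.5948;  N(d₂) = N(-0.03) = 0.4880
C = 325·0.5948 − 340·0.9291·0.4880 = 193.3100 − 154.1563 = 39.1537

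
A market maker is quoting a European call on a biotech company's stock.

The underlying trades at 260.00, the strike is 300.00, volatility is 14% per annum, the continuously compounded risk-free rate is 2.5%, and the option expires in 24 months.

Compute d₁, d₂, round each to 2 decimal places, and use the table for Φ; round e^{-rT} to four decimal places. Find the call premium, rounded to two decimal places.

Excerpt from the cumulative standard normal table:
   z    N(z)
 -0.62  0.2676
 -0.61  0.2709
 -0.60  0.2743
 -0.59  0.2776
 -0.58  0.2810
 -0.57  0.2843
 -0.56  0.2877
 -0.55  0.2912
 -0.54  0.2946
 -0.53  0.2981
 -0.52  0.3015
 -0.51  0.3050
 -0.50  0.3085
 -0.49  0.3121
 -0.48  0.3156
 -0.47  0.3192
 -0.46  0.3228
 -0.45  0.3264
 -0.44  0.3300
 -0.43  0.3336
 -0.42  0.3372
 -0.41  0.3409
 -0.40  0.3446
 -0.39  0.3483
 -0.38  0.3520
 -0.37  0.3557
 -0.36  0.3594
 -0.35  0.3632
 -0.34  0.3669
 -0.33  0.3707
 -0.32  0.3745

T = 2;  σ√T = 0.1980
d₁ = [ln(260/300) + (0.025 + ½·0.14²)·2] / (σ√T) = (-0.1431 + 0.0696) / 0.1980 = -0.3712 ≈ -0.37
d₂ = -0.3712 − 0.1980 = -0.5692 ≈ -0.57
exp(−rT) = exp(−0.025·2) = 0.9512
C = 260·N(-0.37) − 300·0.9512·N(-0.57) = 260·0.3557 − 300·0.9512·0.2843 = 92.4820 − 81.1278 = 11.3542

11.35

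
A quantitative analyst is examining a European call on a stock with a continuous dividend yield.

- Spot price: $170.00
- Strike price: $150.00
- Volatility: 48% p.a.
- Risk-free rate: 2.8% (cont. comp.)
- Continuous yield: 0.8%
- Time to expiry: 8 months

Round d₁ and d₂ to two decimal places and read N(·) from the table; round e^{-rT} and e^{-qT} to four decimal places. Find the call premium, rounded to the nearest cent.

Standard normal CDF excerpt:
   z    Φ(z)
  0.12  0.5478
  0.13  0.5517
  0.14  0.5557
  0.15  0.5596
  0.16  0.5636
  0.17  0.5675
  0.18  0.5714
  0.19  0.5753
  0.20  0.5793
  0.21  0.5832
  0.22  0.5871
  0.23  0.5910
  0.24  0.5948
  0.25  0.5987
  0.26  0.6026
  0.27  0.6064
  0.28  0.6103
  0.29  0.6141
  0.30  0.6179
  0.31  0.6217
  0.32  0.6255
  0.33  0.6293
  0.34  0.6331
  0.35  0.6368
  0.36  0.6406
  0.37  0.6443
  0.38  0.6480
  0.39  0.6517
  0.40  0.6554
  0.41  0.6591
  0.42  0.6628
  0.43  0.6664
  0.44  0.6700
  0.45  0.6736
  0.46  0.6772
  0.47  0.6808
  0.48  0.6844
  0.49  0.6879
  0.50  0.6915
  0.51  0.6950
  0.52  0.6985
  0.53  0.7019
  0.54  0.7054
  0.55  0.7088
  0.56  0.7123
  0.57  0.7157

$36.88

σ√T = 0.48·√0.6667 = 0.3919
d₁ = [ln(170/150) + (0.028 − 0.008 + ½·0.48²)·0.6667] / (σ√T) = (0.1252 + 0.0901) / 0.3919 = 0.5493 ≈ 0.55
d₂ = 0.5493 − 0.3919 = 0.1574 ≈ 0.16
exp(−qT) = exp(−0.008·0.6667) = 0.9947;  exp(−rT) = exp(−0.028·0.6667) = 0.9815
N(d₁) = N(0.55) = 0.7088;  N(d₂) = N(0.16) = 0.5636
C = 170·0.9947·0.7088 − 150·0.9815·0.5636 = 119.8574 − 82.9760 = 36.8814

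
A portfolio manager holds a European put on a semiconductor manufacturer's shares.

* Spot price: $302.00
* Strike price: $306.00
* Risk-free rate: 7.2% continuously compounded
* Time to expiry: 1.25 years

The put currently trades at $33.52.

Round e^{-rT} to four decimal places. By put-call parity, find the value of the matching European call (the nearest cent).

$55.87

exp(−rT) = exp(−0.072·1.25) = 0.9139
Put-call parity: C − P = S − K·e^(−rT) = 302 − 306·0.9139 = 302 − 279.6534 = 22.3466
C = P + (C − P) = 33.52 + (22.3466) = 55.8666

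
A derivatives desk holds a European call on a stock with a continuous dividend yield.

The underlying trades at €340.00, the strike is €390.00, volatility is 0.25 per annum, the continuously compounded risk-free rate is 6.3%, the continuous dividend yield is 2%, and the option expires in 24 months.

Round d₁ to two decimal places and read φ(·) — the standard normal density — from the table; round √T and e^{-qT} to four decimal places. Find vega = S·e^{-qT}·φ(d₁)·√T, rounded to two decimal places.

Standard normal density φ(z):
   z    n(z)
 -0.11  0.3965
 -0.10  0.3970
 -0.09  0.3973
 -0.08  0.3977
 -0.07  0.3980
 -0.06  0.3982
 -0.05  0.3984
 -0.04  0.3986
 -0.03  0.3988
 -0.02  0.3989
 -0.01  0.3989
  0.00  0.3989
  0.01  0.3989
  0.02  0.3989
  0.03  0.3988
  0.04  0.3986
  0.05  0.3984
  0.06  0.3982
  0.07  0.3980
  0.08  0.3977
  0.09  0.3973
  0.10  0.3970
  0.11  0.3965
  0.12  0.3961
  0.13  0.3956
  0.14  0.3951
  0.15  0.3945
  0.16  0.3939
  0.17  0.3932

184.24

σ√T = 0.25·√2 = 0.3536
ln(S/K) + (r − q + σ²/2)T = ln(340/390) + (0.063 − 0.02 + 0.25²/2)·2 = -0.1372 + 0.1485 = 0.0113
d₁ = 0.0113 / 0.3536 = 0.0320 which rounds to 0.03
√T = √2 = 1.4142
φ(d₁) = φ(0.03) = 0.3988
exp(−qT) = exp(−0.02·2) = 0.9608
vega = S·exp(−qT)·φ(d₁)·√T = 340·0.9608·0.3988·1.4142 = 184.2374
(Vega is the same for a European call and put with the same parameters.)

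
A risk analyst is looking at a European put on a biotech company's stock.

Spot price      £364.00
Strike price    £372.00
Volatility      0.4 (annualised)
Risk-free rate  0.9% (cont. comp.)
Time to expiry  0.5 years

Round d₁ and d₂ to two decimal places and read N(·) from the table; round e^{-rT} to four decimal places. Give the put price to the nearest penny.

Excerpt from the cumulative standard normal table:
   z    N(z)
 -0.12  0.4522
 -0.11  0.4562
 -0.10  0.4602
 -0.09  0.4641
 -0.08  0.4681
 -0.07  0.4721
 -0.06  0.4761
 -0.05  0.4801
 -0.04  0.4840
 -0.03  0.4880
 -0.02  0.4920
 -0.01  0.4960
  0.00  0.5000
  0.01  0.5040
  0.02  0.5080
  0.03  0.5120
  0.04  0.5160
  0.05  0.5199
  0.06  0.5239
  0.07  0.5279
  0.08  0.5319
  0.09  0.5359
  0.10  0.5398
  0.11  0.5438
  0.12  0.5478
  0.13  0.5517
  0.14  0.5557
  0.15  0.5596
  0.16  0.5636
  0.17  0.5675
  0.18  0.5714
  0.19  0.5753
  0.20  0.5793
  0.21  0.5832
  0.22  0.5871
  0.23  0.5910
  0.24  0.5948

£44.14

σ√T = 0.4·√0.5 = 0.2828
d₁ = [ln(364/372) + (0.009 + ½·0.4²)·0.5] / (σ√T) = (-0.0217 + 0.0445) / 0.2828 = 0.0805 ≈ 0.08
d₂ = 0.0805 − 0.2828 = -0.2024 ≈ -0.20
e^(−rT) = e^(−0.009·0.5) = 0.9955
P = 372·0.9955·N(0.20) − 364·N(-0.08) = 372·0.9955·0.5793 − 364·0.4681 = 214.5299 − 170.3884 = 44.1415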